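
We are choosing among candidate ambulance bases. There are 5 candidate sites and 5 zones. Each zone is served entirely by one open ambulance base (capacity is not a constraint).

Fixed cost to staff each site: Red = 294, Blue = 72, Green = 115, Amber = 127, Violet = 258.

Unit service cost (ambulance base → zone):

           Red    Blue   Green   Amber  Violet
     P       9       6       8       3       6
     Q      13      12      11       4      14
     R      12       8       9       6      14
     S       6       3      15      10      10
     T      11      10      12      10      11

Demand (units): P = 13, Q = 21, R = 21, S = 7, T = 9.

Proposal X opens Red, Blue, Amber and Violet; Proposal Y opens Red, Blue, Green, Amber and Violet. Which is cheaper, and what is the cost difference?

Proposal X is cheaper by 115.

Proposal X: {Red, Blue, Amber, Violet}: P→Amber 3·13=39, Q→Amber 4·21=84, R→Amber 6·21=126, S→Blue 3·7=21, T→Blue 10·9=90. Service 360; fixed 751; total 1111.
Proposal Y: {Red, Blue, Green, Amber, Violet}: P→Amber 3·13=39, Q→Amber 4·21=84, R→Amber 6·21=126, S→Blue 3·7=21, T→Blue 10·9=90. Service 360; fixed 866; total 1226.
Difference: |1111 − 1226| = 115.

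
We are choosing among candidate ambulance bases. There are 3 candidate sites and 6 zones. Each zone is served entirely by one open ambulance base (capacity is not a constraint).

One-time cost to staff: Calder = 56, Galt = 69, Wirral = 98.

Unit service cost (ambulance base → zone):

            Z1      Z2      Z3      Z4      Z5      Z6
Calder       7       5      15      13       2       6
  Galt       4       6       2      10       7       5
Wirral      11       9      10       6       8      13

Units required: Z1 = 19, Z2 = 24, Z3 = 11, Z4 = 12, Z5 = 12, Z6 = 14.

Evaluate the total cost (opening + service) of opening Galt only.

Each zone is assigned to its cheapest site among the open ones.
{Galt}: Z1→Galt 4·19=76, Z2→Galt 6·24=144, Z3→Galt 2·11=22, Z4→Galt 10·12=120, Z5→Galt 7·12=84, Z6→Galt 5·14=70. Service 516; fixed 69; total 585.

Total cost: 585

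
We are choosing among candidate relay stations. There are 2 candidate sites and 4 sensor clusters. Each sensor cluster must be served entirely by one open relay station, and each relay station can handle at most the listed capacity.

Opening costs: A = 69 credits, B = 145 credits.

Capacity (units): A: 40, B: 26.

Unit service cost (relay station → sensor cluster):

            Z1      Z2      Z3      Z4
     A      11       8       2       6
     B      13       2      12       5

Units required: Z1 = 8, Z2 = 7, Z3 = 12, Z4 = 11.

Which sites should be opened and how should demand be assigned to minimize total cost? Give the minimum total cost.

Open {A}: Z1→A 11·8=88, Z2→A 8·7=56, Z3→A 2·12=24, Z4→A 6·11=66.
Loads: A carries 38/40. Service 234; fixed 69; total 303.
Next best feasible plan costs 395.

Minimum total cost: 303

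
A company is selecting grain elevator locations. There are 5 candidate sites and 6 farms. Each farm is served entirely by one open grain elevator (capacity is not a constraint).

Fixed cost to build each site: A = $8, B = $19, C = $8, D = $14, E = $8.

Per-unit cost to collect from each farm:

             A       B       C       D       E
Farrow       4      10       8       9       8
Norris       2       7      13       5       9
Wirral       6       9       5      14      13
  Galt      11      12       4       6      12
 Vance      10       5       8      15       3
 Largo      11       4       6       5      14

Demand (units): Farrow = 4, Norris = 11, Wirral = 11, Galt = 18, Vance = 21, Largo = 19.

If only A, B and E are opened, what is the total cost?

Total cost: 476

Each farm is assigned to its cheapest site among the open ones.
{A, B, E}: Farrow→A 4·4=16, Norris→A 2·11=22, Wirral→A 6·11=66, Galt→A 11·18=198, Vance→E 3·21=63, Largo→B 4·19=76. Service 441; fixed 35; total 476.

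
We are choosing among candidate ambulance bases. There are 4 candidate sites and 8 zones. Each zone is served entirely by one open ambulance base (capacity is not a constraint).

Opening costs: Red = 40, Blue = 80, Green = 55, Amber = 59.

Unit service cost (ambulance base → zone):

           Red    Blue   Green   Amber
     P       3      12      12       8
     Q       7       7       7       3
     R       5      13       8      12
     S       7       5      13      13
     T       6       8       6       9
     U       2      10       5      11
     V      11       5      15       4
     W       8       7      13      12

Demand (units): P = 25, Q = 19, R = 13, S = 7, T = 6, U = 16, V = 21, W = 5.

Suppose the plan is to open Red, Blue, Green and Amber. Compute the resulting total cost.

Each zone is assigned to its cheapest site among the open ones.
{Red, Blue, Green, Amber}: P→Red 3·25=75, Q→Amber 3·19=57, R→Red 5·13=65, S→Blue 5·7=35, T→Red 6·6=36, U→Red 2·16=32, V→Amber 4·21=84, W→Blue 7·5=35. Service 419; fixed 234; total 653.

Total cost: 653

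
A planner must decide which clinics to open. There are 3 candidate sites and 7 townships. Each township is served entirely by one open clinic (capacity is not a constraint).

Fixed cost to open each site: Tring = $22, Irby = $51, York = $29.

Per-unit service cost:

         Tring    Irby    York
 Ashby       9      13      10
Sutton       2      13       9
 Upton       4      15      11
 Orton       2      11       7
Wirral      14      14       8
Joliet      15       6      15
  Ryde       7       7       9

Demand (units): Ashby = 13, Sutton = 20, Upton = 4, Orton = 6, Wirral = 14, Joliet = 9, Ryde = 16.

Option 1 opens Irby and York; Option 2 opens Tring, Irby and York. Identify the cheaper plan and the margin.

Option 1: {Irby, York}: Ashby→York 10·13=130, Sutton→York 9·20=180, Upton→York 11·4=44, Orton→York 7·6=42, Wirral→York 8·14=112, Joliet→Irby 6·9=54, Ryde→Irby 7·16=112. Service 674; fixed 80; total 754.
Option 2: {Tring, Irby, York}: Ashby→Tring 9·13=117, Sutton→Tring 2·20=40, Upton→Tring 4·4=16, Orton→Tring 2·6=12, Wirral→York 8·14=112, Joliet→Irby 6·9=54, Ryde→Tring 7·16=112. Service 463; fixed 102; total 565.
Difference: |754 − 565| = 189.

Option 2 is cheaper by 189.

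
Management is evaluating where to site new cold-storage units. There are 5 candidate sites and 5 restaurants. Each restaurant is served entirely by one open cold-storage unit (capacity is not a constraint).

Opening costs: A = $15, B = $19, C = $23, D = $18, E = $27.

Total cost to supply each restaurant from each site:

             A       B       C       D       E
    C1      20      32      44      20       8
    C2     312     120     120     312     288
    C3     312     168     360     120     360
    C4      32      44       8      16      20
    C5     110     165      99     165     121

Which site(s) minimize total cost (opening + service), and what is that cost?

For any fixed open set, each restaurant goes to its cheapest open site; total = fixed + service.
{C, D}: C1→D 20, C2→C 120, C3→D 120, C4→C 8, C5→C 99. Service 367; fixed 41; total 408.
{A, C, D}: C1→A 20, C2→C 120, C3→D 120, C4→C 8, C5→C 99. Service 367; fixed 56; total 423.
{C, D, E}: C1→E 8, C2→C 120, C3→D 120, C4→C 8, C5→C 99. Service 355; fixed 68; total 423.
{A, B, C, D, E}: service 355 + fixed 102 = 457
No other subset beats 408.

Open C and D; minimum total cost 408.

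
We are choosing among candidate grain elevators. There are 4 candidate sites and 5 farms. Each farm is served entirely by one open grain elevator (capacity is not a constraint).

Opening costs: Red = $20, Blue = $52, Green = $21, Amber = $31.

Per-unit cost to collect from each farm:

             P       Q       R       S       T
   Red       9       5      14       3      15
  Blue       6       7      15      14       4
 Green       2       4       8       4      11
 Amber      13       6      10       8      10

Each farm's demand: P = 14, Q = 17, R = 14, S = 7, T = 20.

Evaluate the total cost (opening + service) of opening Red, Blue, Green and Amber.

Total cost: 433

Each farm is assigned to its cheapest site among the open ones.
{Red, Blue, Green, Amber}: P→Green 2·14=28, Q→Green 4·17=68, R→Green 8·14=112, S→Red 3·7=21, T→Blue 4·20=80. Service 309; fixed 124; total 433.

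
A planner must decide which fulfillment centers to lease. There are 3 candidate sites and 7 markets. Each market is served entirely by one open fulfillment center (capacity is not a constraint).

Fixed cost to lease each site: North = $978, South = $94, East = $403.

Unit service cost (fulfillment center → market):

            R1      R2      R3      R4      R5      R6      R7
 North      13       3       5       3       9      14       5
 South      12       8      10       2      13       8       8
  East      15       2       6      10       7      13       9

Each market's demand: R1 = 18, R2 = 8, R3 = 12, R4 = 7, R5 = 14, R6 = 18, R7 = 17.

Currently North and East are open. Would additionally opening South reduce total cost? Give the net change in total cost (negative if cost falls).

Yes — net change −21 (cost falls by 21).

Current service cost with {North, East}: 748.
Adding South: each market re-picks its cheapest; new service cost 633, saving 115.
Extra fixed cost: 94. Net change = 94 − 115 = -21.
(Totals: 2129 → 2108.)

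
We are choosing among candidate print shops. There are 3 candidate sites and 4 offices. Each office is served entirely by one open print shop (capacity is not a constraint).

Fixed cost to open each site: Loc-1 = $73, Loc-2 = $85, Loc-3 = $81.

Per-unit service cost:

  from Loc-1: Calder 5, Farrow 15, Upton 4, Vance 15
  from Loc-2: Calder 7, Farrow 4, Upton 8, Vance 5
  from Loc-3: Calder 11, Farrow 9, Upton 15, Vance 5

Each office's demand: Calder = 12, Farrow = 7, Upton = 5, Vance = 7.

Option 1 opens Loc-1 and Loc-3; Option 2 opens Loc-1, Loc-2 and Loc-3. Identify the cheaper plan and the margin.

Option 1 is cheaper by 50.

Option 1: {Loc-1, Loc-3}: Calder→Loc-1 5·12=60, Farrow→Loc-3 9·7=63, Upton→Loc-1 4·5=20, Vance→Loc-3 5·7=35. Service 178; fixed 154; total 332.
Option 2: {Loc-1, Loc-2, Loc-3}: Calder→Loc-1 5·12=60, Farrow→Loc-2 4·7=28, Upton→Loc-1 4·5=20, Vance→Loc-2 5·7=35. Service 143; fixed 239; total 382.
Difference: |332 − 382| = 50.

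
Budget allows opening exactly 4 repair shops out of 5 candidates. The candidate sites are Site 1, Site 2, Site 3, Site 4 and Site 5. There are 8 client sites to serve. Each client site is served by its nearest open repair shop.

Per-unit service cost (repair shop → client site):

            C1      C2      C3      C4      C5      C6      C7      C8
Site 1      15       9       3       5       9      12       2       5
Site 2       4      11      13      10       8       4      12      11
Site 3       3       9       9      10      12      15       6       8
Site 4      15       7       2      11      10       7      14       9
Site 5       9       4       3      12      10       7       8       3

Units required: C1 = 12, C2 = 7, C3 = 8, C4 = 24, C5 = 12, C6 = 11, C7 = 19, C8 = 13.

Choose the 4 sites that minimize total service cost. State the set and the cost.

Choose Site 1, Site 2, Site 3 and Site 5; total service cost 425.

With exactly 4 open, each client site uses its cheapest among the chosen.
{Site 1, Site 2, Site 3, Site 5}: C1→Site 3 3·12=36, C2→Site 5 4·7=28, C3→Site 1 3·8=24, C4→Site 1 5·24=120, C5→Site 2 8·12=96, C6→Site 2 4·11=44, C7→Site 1 2·19=38, C8→Site 5 3·13=39. Service cost 425.
{Site 1, Site 2, Site 4, Site 5}: service cost 429
{Site 1, Site 3, Site 4, Site 5}: service cost 462
Among all 5 size-4 choices, {Site 1, Site 2, Site 3, Site 5} is lowest.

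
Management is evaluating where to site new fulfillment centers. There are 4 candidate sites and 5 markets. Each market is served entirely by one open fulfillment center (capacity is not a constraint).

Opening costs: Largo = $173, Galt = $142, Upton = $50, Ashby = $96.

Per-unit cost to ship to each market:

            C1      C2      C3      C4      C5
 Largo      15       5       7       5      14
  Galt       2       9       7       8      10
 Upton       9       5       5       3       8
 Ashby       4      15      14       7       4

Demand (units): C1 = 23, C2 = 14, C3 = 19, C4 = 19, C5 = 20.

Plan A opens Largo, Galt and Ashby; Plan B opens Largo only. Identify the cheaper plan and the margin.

Plan A: {Largo, Galt, Ashby}: C1→Galt 2·23=46, C2→Largo 5·14=70, C3→Largo 7·19=133, C4→Largo 5·19=95, C5→Ashby 4·20=80. Service 424; fixed 411; total 835.
Plan B: {Largo}: C1→Largo 15·23=345, C2→Largo 5·14=70, C3→Largo 7·19=133, C4→Largo 5·19=95, C5→Largo 14·20=280. Service 923; fixed 173; total 1096.
Difference: |835 − 1096| = 261.

Plan A is cheaper by 261.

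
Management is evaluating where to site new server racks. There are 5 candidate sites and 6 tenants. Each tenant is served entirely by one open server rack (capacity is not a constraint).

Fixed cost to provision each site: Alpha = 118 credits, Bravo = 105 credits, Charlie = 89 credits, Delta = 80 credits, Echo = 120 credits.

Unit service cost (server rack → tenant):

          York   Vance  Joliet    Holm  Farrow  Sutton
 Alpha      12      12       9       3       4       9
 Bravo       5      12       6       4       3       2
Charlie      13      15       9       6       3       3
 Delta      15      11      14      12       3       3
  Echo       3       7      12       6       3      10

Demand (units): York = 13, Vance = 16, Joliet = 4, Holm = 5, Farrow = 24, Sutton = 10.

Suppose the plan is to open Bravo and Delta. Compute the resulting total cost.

Total cost: 562

Each tenant is assigned to its cheapest site among the open ones.
{Bravo, Delta}: York→Bravo 5·13=65, Vance→Delta 11·16=176, Joliet→Bravo 6·4=24, Holm→Bravo 4·5=20, Farrow→Bravo 3·24=72, Sutton→Bravo 2·10=20. Service 377; fixed 185; total 562.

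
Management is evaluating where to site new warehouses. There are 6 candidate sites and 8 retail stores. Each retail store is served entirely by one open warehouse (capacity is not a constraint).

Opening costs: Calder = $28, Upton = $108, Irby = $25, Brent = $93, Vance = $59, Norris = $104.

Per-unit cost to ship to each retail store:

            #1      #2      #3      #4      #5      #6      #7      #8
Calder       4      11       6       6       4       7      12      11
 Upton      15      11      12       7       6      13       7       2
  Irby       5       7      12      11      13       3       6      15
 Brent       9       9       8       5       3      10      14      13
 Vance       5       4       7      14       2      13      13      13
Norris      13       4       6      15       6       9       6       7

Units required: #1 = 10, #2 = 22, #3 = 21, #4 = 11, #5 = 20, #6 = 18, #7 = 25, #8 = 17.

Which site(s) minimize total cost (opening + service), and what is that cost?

Open Calder, Upton, Irby and Vance; minimum total cost 818.

For any fixed open set, each retail store goes to its cheapest open site; total = fixed + service.
{Calder, Upton, Irby, Vance}: #1→Calder 4·10=40, #2→Vance 4·22=88, #3→Calder 6·21=126, #4→Calder 6·11=66, #5→Vance 2·20=40, #6→Irby 3·18=54, #7→Irby 6·25=150, #8→Upton 2·17=34. Service 598; fixed 220; total 818.
{Upton, Irby, Vance}: service 640 + fixed 192 = 832
{Calder, Irby, Vance}: service 751 + fixed 112 = 863
{Calder, Upton, Irby, Brent, Vance, Norris}: service 587 + fixed 417 = 1004
No other subset beats 818.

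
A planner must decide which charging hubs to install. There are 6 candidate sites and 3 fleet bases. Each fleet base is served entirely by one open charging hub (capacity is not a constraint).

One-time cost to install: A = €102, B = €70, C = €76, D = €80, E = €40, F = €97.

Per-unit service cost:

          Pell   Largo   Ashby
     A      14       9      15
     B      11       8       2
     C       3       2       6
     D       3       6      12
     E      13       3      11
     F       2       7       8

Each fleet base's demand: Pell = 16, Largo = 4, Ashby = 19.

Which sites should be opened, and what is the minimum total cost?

Open B and C; minimum total cost 240.

For any fixed open set, each fleet base goes to its cheapest open site; total = fixed + service.
{B, C}: Pell→C 3·16=48, Largo→C 2·4=8, Ashby→B 2·19=38. Service 94; fixed 146; total 240.
{C}: service 170 + fixed 76 = 246
{B, D}: service 110 + fixed 150 = 260
{A, B, C, D, E, F}: service 78 + fixed 465 = 543
No other subset beats 240.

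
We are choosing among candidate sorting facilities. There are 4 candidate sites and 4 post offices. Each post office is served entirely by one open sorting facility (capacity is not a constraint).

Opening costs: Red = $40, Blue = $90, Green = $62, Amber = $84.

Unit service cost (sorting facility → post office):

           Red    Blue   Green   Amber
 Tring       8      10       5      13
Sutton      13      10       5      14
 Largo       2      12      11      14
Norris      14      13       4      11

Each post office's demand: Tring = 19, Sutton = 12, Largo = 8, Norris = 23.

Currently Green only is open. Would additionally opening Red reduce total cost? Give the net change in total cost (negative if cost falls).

Yes — net change −32 (cost falls by 32).

Current service cost with {Green}: 335.
Adding Red: each post office re-picks its cheapest; new service cost 263, saving 72.
Extra fixed cost: 40. Net change = 40 − 72 = -32.
(Totals: 397 → 365.)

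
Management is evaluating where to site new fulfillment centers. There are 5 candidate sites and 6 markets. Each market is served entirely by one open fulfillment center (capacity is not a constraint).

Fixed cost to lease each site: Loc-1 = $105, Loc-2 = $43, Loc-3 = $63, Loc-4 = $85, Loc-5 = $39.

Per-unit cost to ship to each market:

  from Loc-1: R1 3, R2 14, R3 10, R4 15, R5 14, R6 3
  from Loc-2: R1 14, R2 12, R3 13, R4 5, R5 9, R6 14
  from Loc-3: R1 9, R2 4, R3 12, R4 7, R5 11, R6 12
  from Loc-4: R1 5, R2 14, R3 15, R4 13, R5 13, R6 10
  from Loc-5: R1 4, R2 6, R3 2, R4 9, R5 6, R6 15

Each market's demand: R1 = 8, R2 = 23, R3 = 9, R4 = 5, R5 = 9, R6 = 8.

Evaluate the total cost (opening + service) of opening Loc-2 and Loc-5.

Total cost: 461

Each market is assigned to its cheapest site among the open ones.
{Loc-2, Loc-5}: R1→Loc-5 4·8=32, R2→Loc-5 6·23=138, R3→Loc-5 2·9=18, R4→Loc-2 5·5=25, R5→Loc-5 6·9=54, R6→Loc-2 14·8=112. Service 379; fixed 82; total 461.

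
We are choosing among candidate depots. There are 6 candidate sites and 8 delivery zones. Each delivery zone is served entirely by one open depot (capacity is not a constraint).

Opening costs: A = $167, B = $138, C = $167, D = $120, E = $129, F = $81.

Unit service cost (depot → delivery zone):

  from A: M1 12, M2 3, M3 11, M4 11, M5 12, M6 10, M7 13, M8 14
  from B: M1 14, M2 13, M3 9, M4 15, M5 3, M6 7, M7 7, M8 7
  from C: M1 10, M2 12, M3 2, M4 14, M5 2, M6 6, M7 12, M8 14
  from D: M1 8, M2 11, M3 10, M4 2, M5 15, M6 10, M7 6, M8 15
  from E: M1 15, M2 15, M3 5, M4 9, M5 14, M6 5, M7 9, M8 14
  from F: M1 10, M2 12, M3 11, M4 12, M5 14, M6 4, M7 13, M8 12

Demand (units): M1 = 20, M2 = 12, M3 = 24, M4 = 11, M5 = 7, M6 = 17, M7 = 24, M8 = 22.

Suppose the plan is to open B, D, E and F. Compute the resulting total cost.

Total cost: 1289

Each delivery zone is assigned to its cheapest site among the open ones.
{B, D, E, F}: M1→D 8·20=160, M2→D 11·12=132, M3→E 5·24=120, M4→D 2·11=22, M5→B 3·7=21, M6→F 4·17=68, M7→D 6·24=144, M8→B 7·22=154. Service 821; fixed 468; total 1289.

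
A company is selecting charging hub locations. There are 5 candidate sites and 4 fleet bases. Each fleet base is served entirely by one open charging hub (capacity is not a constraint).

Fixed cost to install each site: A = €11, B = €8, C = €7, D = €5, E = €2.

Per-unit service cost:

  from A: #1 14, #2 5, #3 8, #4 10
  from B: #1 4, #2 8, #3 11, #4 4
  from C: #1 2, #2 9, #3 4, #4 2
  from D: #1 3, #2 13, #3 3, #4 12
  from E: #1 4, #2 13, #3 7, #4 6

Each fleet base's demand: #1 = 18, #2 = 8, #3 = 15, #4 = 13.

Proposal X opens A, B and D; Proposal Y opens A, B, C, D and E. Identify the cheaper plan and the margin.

Proposal X: {A, B, D}: #1→D 3·18=54, #2→A 5·8=40, #3→D 3·15=45, #4→B 4·13=52. Service 191; fixed 24; total 215.
Proposal Y: {A, B, C, D, E}: #1→C 2·18=36, #2→A 5·8=40, #3→D 3·15=45, #4→C 2·13=26. Service 147; fixed 33; total 180.
Difference: |215 − 180| = 35.

Proposal Y is cheaper by 35.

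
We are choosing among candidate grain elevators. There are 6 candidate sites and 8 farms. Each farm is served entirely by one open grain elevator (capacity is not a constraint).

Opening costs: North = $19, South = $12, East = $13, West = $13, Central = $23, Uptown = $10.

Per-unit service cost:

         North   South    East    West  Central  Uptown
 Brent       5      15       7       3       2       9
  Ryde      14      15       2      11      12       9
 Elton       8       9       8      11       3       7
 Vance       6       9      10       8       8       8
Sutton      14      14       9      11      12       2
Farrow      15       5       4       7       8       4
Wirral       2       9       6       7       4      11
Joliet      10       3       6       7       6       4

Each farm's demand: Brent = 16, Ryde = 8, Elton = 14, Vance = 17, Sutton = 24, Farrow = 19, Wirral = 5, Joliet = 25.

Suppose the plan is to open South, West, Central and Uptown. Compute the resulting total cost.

Each farm is assigned to its cheapest site among the open ones.
{South, West, Central, Uptown}: Brent→Central 2·16=32, Ryde→Uptown 9·8=72, Elton→Central 3·14=42, Vance→West 8·17=136, Sutton→Uptown 2·24=48, Farrow→Uptown 4·19=76, Wirral→Central 4·5=20, Joliet→South 3·25=75. Service 501; fixed 58; total 559.

Total cost: 559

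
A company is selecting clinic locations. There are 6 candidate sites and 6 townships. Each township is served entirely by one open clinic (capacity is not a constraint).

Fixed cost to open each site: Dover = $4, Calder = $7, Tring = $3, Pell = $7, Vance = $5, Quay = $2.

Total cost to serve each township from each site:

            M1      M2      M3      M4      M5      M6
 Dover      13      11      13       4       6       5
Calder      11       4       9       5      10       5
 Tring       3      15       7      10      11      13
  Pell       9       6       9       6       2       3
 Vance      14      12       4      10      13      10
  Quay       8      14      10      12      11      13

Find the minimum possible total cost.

For any fixed open set, each township goes to its cheapest open site; total = fixed + service.
{Tring, Pell}: M1→Tring 3, M2→Pell 6, M3→Tring 7, M4→Pell 6, M5→Pell 2, M6→Pell 3. Service 27; fixed 10; total 37.
{Dover, Tring, Pell}: M1→Tring 3, M2→Pell 6, M3→Tring 7, M4→Dover 4, M5→Pell 2, M6→Pell 3. Service 25; fixed 14; total 39.
{Tring, Pell, Vance}: service 24 + fixed 15 = 39
{Dover, Calder, Tring, Pell, Vance, Quay}: M1→Tring 3, M2→Calder 4, M3→Vance 4, M4→Dover 4, M5→Pell 2, M6→Pell 3. Service 20; fixed 28; total 48.
No other subset beats 37.

Minimum total cost: 37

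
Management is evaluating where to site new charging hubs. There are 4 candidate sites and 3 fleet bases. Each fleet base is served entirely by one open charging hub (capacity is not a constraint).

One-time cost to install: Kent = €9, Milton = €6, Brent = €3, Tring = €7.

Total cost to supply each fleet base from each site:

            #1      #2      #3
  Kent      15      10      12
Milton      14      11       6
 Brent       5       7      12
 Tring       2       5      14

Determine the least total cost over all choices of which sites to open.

Minimum total cost: 26

For any fixed open set, each fleet base goes to its cheapest open site; total = fixed + service.
{Milton, Tring}: #1→Tring 2, #2→Tring 5, #3→Milton 6. Service 13; fixed 13; total 26.
{Milton, Brent}: service 18 + fixed 9 = 27
{Brent}: #1→Brent 5, #2→Brent 7, #3→Brent 12. Service 24; fixed 3; total 27.
{Kent, Milton, Brent, Tring}: #1→Tring 2, #2→Tring 5, #3→Milton 6. Service 13; fixed 25; total 38.
(All 15 nonempty subsets were checked; Milton and Tring is lowest.)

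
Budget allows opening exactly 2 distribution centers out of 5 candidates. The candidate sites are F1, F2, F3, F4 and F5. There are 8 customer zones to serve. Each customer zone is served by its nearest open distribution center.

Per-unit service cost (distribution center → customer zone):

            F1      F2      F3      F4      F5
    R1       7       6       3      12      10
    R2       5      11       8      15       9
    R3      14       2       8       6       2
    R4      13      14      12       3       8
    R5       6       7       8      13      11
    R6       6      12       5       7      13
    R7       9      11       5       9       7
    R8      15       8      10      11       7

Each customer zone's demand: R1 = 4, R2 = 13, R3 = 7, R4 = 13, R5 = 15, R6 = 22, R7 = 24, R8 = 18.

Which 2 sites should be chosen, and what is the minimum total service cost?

Choose F3 and F5; total service cost 710.

With exactly 2 open, each customer zone uses its cheapest among the chosen.
{F3, F5}: R1→F3 3·4=12, R2→F3 8·13=104, R3→F5 2·7=14, R4→F5 8·13=104, R5→F3 8·15=120, R6→F3 5·22=110, R7→F3 5·24=120, R8→F5 7·18=126. Service cost 710.
{F1, F5}: service cost 727
{F3, F4}: service cost 727
Among all 10 size-2 choices, {F3, F5} is lowest.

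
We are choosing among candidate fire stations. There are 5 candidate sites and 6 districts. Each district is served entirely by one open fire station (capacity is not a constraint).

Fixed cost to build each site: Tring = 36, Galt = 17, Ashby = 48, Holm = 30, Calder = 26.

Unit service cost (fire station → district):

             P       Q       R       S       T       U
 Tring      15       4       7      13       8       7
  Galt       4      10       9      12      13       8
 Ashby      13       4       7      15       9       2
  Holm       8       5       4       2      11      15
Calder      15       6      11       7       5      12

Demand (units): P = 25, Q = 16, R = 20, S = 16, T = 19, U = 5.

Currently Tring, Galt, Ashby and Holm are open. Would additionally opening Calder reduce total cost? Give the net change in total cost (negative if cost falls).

Current service cost with {Tring, Galt, Ashby, Holm}: 438.
Adding Calder: each district re-picks its cheapest; new service cost 381, saving 57.
Extra fixed cost: 26. Net change = 26 − 57 = -31.
(Totals: 569 → 538.)

Yes — net change −31 (cost falls by 31).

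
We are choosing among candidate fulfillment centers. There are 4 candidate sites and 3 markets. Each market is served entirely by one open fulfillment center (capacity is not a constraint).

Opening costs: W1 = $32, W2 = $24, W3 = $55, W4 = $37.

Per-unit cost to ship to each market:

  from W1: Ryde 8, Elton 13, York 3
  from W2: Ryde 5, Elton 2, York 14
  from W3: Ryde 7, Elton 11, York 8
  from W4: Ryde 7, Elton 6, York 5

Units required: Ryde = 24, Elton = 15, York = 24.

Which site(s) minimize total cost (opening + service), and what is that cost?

Open W1 and W2; minimum total cost 278.

For any fixed open set, each market goes to its cheapest open site; total = fixed + service.
{W1, W2}: Ryde→W2 5·24=120, Elton→W2 2·15=30, York→W1 3·24=72. Service 222; fixed 56; total 278.
{W1, W2, W4}: Ryde→W2 5·24=120, Elton→W2 2·15=30, York→W1 3·24=72. Service 222; fixed 93; total 315.
{W2, W4}: service 270 + fixed 61 = 331
{W1, W2, W3, W4}: service 222 + fixed 148 = 370
(All 15 nonempty subsets were checked; W1 and W2 is lowest.)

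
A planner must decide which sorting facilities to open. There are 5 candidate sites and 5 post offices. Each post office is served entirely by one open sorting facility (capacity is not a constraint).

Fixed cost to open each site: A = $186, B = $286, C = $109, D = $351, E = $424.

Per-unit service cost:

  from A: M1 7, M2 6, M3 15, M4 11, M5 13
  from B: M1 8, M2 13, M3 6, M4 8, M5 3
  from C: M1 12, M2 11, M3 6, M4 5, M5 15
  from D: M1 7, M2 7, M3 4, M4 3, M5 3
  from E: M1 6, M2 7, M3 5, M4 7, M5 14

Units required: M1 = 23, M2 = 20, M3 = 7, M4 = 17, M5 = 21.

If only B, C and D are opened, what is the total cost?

Total cost: 1189

Each post office is assigned to its cheapest site among the open ones.
{B, C, D}: M1→D 7·23=161, M2→D 7·20=140, M3→D 4·7=28, M4→D 3·17=51, M5→B 3·21=63. Service 443; fixed 746; total 1189.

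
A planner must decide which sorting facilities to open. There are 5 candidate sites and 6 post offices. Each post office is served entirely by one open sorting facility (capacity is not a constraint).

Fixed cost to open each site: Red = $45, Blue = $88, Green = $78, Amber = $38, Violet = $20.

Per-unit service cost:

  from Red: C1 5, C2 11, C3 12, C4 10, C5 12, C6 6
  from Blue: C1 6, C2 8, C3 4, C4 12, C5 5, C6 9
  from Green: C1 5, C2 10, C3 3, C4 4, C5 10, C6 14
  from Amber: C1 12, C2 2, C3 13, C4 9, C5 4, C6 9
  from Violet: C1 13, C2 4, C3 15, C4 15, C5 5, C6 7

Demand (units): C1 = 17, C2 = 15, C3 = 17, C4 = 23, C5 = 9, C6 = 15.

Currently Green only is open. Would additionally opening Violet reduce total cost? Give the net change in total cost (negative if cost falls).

Current service cost with {Green}: 678.
Adding Violet: each post office re-picks its cheapest; new service cost 438, saving 240.
Extra fixed cost: 20. Net change = 20 − 240 = -220.
(Totals: 756 → 536.)

Yes — net change −220 (cost falls by 220).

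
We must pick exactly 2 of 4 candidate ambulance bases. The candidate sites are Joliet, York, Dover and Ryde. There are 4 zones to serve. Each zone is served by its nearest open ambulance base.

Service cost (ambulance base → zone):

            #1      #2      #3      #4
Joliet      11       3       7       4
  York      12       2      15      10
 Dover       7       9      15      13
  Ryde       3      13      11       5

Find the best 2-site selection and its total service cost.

Choose Joliet and Ryde; total service cost 17.

With exactly 2 open, each zone uses its cheapest among the chosen.
{Joliet, Ryde}: #1→Ryde 3, #2→Joliet 3, #3→Joliet 7, #4→Joliet 4. Service cost 17.
{Joliet, Dover}: service cost 21
{York, Ryde}: service cost 21
Among all 6 size-2 choices, {Joliet, Ryde} is lowest.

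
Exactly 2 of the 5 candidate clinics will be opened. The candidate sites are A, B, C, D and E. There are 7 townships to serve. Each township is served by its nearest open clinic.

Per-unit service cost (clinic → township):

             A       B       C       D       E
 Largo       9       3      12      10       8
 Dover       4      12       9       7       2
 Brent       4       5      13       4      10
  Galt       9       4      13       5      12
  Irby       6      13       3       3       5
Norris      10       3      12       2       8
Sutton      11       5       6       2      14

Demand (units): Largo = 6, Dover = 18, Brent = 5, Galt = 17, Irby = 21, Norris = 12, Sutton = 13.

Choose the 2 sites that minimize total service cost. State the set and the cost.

Choose D and E; total service cost 302.

With exactly 2 open, each township uses its cheapest among the chosen.
{D, E}: Largo→E 8·6=48, Dover→E 2·18=36, Brent→D 4·5=20, Galt→D 5·17=85, Irby→D 3·21=63, Norris→D 2·12=24, Sutton→D 2·13=26. Service cost 302.
{A, D}: service cost 344
{B, D}: service cost 345
Among all 10 size-2 choices, {D, E} is lowest.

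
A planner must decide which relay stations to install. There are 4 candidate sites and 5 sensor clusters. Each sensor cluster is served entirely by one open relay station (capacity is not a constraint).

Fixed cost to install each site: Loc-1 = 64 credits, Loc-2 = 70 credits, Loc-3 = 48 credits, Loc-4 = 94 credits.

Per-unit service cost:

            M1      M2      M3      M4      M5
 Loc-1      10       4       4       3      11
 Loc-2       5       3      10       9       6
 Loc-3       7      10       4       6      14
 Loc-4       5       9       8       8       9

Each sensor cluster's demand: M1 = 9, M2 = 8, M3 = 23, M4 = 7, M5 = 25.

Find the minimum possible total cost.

Minimum total cost: 466

For any fixed open set, each sensor cluster goes to its cheapest open site; total = fixed + service.
{Loc-1, Loc-2}: M1→Loc-2 5·9=45, M2→Loc-2 3·8=24, M3→Loc-1 4·23=92, M4→Loc-1 3·7=21, M5→Loc-2 6·25=150. Service 332; fixed 134; total 466.
{Loc-2, Loc-3}: M1→Loc-2 5·9=45, M2→Loc-2 3·8=24, M3→Loc-3 4·23=92, M4→Loc-3 6·7=42, M5→Loc-2 6·25=150. Service 353; fixed 118; total 471.
{Loc-1, Loc-2, Loc-3}: service 332 + fixed 182 = 514
{Loc-1, Loc-2, Loc-3, Loc-4}: M1→Loc-2 5·9=45, M2→Loc-2 3·8=24, M3→Loc-1 4·23=92, M4→Loc-1 3·7=21, M5→Loc-2 6·25=150. Service 332; fixed 276; total 608.
No other subset beats 466.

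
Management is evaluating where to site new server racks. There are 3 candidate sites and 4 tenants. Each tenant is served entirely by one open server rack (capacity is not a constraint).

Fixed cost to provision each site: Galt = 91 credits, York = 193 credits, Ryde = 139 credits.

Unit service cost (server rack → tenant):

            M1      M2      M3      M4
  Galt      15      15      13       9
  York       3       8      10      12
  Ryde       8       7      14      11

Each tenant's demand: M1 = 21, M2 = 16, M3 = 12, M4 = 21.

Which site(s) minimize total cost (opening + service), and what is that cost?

For any fixed open set, each tenant goes to its cheapest open site; total = fixed + service.
{York}: M1→York 3·21=63, M2→York 8·16=128, M3→York 10·12=120, M4→York 12·21=252. Service 563; fixed 193; total 756.
{Galt, York}: M1→York 3·21=63, M2→York 8·16=128, M3→York 10·12=120, M4→Galt 9·21=189. Service 500; fixed 284; total 784.
{Ryde}: service 679 + fixed 139 = 818
{Galt, York, Ryde}: M1→York 3·21=63, M2→Ryde 7·16=112, M3→York 10·12=120, M4→Galt 9·21=189. Service 484; fixed 423; total 907.
(All 7 nonempty subsets were checked; York only is lowest.)

Open York only; minimum total cost 756.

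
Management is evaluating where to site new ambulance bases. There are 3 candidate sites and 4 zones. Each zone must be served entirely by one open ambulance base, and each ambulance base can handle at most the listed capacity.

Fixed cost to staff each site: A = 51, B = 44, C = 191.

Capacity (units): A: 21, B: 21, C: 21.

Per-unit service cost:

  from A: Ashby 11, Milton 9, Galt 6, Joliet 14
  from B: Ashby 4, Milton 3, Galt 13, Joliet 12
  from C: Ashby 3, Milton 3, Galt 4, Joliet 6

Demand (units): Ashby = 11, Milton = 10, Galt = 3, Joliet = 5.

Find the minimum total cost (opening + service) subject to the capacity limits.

Minimum total cost: 257

Open {A, B}: Ashby→B 4·11=44, Milton→B 3·10=30, Galt→A 6·3=18, Joliet→A 14·5=70.
Loads: A carries 8/21, B carries 21/21. Service 162; fixed 95; total 257.
Next best feasible plan costs 307.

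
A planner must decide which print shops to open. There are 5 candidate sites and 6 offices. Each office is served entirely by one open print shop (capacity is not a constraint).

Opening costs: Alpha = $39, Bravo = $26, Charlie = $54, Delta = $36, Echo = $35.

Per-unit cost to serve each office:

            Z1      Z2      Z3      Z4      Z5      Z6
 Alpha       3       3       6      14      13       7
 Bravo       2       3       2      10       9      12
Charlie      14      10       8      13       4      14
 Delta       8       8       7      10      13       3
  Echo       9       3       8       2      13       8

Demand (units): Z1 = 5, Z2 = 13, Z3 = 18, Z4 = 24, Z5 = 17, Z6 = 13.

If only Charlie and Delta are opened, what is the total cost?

Each office is assigned to its cheapest site among the open ones.
{Charlie, Delta}: Z1→Delta 8·5=40, Z2→Delta 8·13=104, Z3→Delta 7·18=126, Z4→Delta 10·24=240, Z5→Charlie 4·17=68, Z6→Delta 3·13=39. Service 617; fixed 90; total 707.

Total cost: 707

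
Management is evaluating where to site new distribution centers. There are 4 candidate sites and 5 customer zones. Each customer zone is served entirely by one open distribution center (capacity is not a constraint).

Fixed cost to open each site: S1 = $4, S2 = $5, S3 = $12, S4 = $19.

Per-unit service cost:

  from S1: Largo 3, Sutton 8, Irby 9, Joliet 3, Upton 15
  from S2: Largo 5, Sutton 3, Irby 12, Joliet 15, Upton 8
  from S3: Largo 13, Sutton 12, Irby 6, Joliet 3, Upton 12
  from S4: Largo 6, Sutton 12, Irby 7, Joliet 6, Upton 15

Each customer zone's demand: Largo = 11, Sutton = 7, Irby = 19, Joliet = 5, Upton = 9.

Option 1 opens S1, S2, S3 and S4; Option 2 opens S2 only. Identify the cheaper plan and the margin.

Option 1 is cheaper by 161.

Option 1: {S1, S2, S3, S4}: Largo→S1 3·11=33, Sutton→S2 3·7=21, Irby→S3 6·19=114, Joliet→S1 3·5=15, Upton→S2 8·9=72. Service 255; fixed 40; total 295.
Option 2: {S2}: Largo→S2 5·11=55, Sutton→S2 3·7=21, Irby→S2 12·19=228, Joliet→S2 15·5=75, Upton→S2 8·9=72. Service 451; fixed 5; total 456.
Difference: |295 − 456| = 161.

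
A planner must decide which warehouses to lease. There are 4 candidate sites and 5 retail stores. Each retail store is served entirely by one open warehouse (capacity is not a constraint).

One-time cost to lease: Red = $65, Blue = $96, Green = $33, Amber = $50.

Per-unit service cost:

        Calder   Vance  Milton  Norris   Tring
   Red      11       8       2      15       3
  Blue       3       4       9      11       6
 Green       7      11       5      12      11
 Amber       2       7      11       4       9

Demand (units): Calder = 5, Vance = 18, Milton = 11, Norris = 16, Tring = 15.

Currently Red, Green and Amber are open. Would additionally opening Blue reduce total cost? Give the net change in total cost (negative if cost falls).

Current service cost with {Red, Green, Amber}: 267.
Adding Blue: each retail store re-picks its cheapest; new service cost 213, saving 54.
Extra fixed cost: 96. Net change = 96 − 54 = 42.
(Totals: 415 → 457.)

No — net change +42 (cost rises by 42).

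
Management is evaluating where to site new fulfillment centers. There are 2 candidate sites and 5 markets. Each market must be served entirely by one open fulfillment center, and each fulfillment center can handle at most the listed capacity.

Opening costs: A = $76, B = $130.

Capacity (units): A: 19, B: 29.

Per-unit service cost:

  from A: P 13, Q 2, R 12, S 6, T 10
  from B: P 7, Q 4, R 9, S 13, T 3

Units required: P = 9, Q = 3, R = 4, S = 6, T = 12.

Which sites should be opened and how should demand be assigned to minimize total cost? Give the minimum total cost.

Open {A, B}: P→B 7·9=63, Q→A 2·3=6, R→B 9·4=36, S→A 6·6=36, T→B 3·12=36.
Loads: A carries 9/19, B carries 25/29. Service 177; fixed 206; total 383.
Next best feasible plan costs 389.

Minimum total cost: 383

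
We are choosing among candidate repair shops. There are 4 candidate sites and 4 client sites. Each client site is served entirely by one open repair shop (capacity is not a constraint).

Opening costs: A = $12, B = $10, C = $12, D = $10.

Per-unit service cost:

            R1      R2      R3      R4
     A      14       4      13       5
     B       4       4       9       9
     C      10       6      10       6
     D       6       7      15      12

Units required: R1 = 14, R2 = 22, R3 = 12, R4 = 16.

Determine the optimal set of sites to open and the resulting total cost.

For any fixed open set, each client site goes to its cheapest open site; total = fixed + service.
{A, B}: R1→B 4·14=56, R2→A 4·22=88, R3→B 9·12=108, R4→A 5·16=80. Service 332; fixed 22; total 354.
{A, B, D}: service 332 + fixed 32 = 364
{A, B, C}: R1→B 4·14=56, R2→A 4·22=88, R3→B 9·12=108, R4→A 5·16=80. Service 332; fixed 34; total 366.
{A, B, C, D}: R1→B 4·14=56, R2→A 4·22=88, R3→B 9·12=108, R4→A 5·16=80. Service 332; fixed 44; total 376.
No other subset beats 354.

Open A and B; minimum total cost 354.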